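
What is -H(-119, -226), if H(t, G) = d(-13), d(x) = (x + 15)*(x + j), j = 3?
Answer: 20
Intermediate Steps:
d(x) = (3 + x)*(15 + x) (d(x) = (x + 15)*(x + 3) = (15 + x)*(3 + x) = (3 + x)*(15 + x))
H(t, G) = -20 (H(t, G) = 45 + (-13)² + 18*(-13) = 45 + 169 - 234 = -20)
-H(-119, -226) = -1*(-20) = 20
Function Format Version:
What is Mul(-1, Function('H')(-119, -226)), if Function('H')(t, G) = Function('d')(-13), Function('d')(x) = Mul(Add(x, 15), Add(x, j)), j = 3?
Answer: 20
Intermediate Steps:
Function('d')(x) = Mul(Add(3, x), Add(15, x)) (Function('d')(x) = Mul(Add(x, 15), Add(x, 3)) = Mul(Add(15, x), Add(3, x)) = Mul(Add(3, x), Add(15, x)))
Function('H')(t, G) = -20 (Function('H')(t, G) = Add(45, Pow(-13, 2), Mul(18, -13)) = Add(45, 169, -234) = -20)
Mul(-1, Function('H')(-119, -226)) = Mul(-1, -20) = 20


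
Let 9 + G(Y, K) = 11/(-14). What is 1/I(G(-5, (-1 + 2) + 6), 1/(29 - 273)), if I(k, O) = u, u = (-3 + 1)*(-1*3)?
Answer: ⅙ ≈ 0.16667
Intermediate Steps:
u = 6 (u = -2*(-3) = 6)
G(Y, K) = -137/14 (G(Y, K) = -9 + 11/(-14) = -9 + 11*(-1/14) = -9 - 11/14 = -137/14)
I(k, O) = 6
1/I(G(-5, (-1 + 2) + 6), 1/(29 - 273)) = 1/6 = ⅙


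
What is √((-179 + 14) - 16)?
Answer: I*√181 ≈ 13.454*I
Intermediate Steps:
√((-179 + 14) - 16) = √(-165 - 16) = √(-181) = I*√181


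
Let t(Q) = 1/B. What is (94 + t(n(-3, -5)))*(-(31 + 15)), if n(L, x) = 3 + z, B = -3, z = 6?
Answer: -12926/3 ≈ -4308.7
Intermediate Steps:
n(L, x) = 9 (n(L, x) = 3 + 6 = 9)
t(Q) = -⅓ (t(Q) = 1/(-3) = -⅓)
(94 + t(n(-3, -5)))*(-(31 + 15)) = (94 - ⅓)*(-(31 + 15)) = 281*(-1*46)/3 = (281/3)*(-46) = -12926/3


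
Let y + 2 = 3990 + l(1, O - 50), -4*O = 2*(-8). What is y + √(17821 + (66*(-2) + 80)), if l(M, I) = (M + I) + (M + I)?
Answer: 3898 + √17769 ≈ 4031.3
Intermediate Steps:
O = 4 (O = -(-8)/2 = -¼*(-16) = 4)
l(M, I) = 2*I + 2*M (l(M, I) = (I + M) + (I + M) = 2*I + 2*M)
y = 3898 (y = -2 + (3990 + (2*(4 - 50) + 2*1)) = -2 + (3990 + (2*(-46) + 2)) = -2 + (3990 + (-92 + 2)) = -2 + (3990 - 90) = -2 + 3900 = 3898)
y + √(17821 + (66*(-2) + 80)) = 3898 + √(17821 + (66*(-2) + 80)) = 3898 + √(17821 + (-132 + 80)) = 3898 + √(17821 - 52) = 3898 + √17769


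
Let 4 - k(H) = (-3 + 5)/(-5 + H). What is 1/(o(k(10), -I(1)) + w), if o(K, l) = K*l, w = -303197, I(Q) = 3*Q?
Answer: -5/1516039 ≈ -3.2981e-6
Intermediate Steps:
k(H) = 4 - 2/(-5 + H) (k(H) = 4 - (-3 + 5)/(-5 + H) = 4 - 2/(-5 + H))
1/(o(k(10), -I(1)) + w) = 1/((2*(-11 + 2*10)/(-5 + 10))*(-3) - 303197) = 1/((2*(-11 + 20)/5)*(-1*3) - 303197) = 1/((2*(1/5)*9)*(-3) - 303197) = 1/((18/5)*(-3) - 303197) = 1/(-54/5 - 303197) = 1/(-1516039/5) = -5/1516039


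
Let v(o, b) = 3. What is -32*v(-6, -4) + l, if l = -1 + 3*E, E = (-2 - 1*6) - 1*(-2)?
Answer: -115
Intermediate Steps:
E = -6 (E = (-2 - 6) + 2 = -8 + 2 = -6)
l = -19 (l = -1 + 3*(-6) = -1 - 18 = -19)
-32*v(-6, -4) + l = -32*3 - 19 = -96 - 19 = -115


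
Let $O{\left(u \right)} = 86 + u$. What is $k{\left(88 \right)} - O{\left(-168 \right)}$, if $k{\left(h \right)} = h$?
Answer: $170$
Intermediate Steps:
$k{\left(88 \right)} - O{\left(-168 \right)} = 88 - \left(86 - 168\right) = 88 - -82 = 88 + 82 = 170$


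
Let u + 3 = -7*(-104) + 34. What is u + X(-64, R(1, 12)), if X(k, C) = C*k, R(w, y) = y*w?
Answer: -9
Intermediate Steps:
R(w, y) = w*y
u = 759 (u = -3 + (-7*(-104) + 34) = -3 + (728 + 34) = -3 + 762 = 759)
u + X(-64, R(1, 12)) = 759 + (1*12)*(-64) = 759 + 12*(-64) = 759 - 768 = -9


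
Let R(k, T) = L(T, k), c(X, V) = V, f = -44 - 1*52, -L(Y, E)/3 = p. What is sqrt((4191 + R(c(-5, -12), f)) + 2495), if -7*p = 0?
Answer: sqrt(6686) ≈ 81.768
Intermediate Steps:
p = 0 (p = -1/7*0 = 0)
L(Y, E) = 0 (L(Y, E) = -3*0 = 0)
f = -96 (f = -44 - 52 = -96)
R(k, T) = 0
sqrt((4191 + R(c(-5, -12), f)) + 2495) = sqrt((4191 + 0) + 2495) = sqrt(4191 + 2495) = sqrt(6686)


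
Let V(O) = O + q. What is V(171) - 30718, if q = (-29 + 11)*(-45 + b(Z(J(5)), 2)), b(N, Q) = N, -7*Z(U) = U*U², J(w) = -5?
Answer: -210409/7 ≈ -30058.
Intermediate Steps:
Z(U) = -U³/7 (Z(U) = -U*U²/7 = -U³/7)
q = 3420/7 (q = (-29 + 11)*(-45 - ⅐*(-5)³) = -18*(-45 - ⅐*(-125)) = -18*(-45 + 125/7) = -18*(-190/7) = 3420/7 ≈ 488.57)
V(O) = 3420/7 + O (V(O) = O + 3420/7 = 3420/7 + O)
V(171) - 30718 = (3420/7 + 171) - 30718 = 4617/7 - 30718 = -210409/7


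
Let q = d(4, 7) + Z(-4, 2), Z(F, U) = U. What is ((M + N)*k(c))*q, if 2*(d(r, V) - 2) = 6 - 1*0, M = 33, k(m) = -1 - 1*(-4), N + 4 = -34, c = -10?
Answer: -105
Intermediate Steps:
N = -38 (N = -4 - 34 = -38)
k(m) = 3 (k(m) = -1 + 4 = 3)
d(r, V) = 5 (d(r, V) = 2 + (6 - 1*0)/2 = 2 + (6 + 0)/2 = 2 + (½)*6 = 2 + 3 = 5)
q = 7 (q = 5 + 2 = 7)
((M + N)*k(c))*q = ((33 - 38)*3)*7 = -5*3*7 = -15*7 = -105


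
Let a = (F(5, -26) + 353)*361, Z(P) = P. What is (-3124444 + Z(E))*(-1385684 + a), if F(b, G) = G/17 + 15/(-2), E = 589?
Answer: 133986392516655/34 ≈ 3.9408e+12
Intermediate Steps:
F(b, G) = -15/2 + G/17 (F(b, G) = G*(1/17) + 15*(-½) = G/17 - 15/2 = -15/2 + G/17)
a = 4221895/34 (a = ((-15/2 + (1/17)*(-26)) + 353)*361 = ((-15/2 - 26/17) + 353)*361 = (-307/34 + 353)*361 = (11695/34)*361 = 4221895/34 ≈ 1.2417e+5)
(-3124444 + Z(E))*(-1385684 + a) = (-3124444 + 589)*(-1385684 + 4221895/34) = -3123855*(-42891361/34) = 133986392516655/34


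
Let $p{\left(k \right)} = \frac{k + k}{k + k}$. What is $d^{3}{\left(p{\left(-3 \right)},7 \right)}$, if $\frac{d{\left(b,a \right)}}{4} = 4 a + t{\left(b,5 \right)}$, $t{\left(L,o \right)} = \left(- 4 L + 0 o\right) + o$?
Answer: $1560896$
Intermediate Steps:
$p{\left(k \right)} = 1$ ($p{\left(k \right)} = \frac{2 k}{2 k} = 2 k \frac{1}{2 k} = 1$)
$t{\left(L,o \right)} = o - 4 L$ ($t{\left(L,o \right)} = \left(- 4 L + 0\right) + o = - 4 L + o = o - 4 L$)
$d{\left(b,a \right)} = 20 - 16 b + 16 a$ ($d{\left(b,a \right)} = 4 \left(4 a - \left(-5 + 4 b\right)\right) = 4 \left(5 - 4 b + 4 a\right) = 20 - 16 b + 16 a$)
$d^{3}{\left(p{\left(-3 \right)},7 \right)} = \left(20 - 16 + 16 \cdot 7\right)^{3} = \left(20 - 16 + 112\right)^{3} = 116^{3} = 1560896$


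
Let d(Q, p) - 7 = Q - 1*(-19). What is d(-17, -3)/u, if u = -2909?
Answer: -9/2909 ≈ -0.0030938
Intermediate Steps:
d(Q, p) = 26 + Q (d(Q, p) = 7 + (Q - 1*(-19)) = 7 + (Q + 19) = 7 + (19 + Q) = 26 + Q)
d(-17, -3)/u = (26 - 17)/(-2909) = 9*(-1/2909) = -9/2909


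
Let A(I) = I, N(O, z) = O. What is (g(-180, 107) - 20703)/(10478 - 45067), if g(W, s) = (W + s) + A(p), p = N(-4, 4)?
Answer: 20780/34589 ≈ 0.60077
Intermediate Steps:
p = -4
g(W, s) = -4 + W + s (g(W, s) = (W + s) - 4 = -4 + W + s)
(g(-180, 107) - 20703)/(10478 - 45067) = ((-4 - 180 + 107) - 20703)/(10478 - 45067) = (-77 - 20703)/(-34589) = -20780*(-1/34589) = 20780/34589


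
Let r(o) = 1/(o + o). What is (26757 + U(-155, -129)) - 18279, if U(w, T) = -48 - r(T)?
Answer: 2174941/258 ≈ 8430.0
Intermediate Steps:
r(o) = 1/(2*o)
U(w, T) = -48 - 1/(2*T)
(26757 + U(-155, -129)) - 18279 = (26757 + (-48 - 1/2/(-129))) - 18279 = (26757 + (-48 - 1/2*(-1/129))) - 18279 = (26757 + (-48 + 1/258)) - 18279 = (26757 - 12383/258) - 18279 = 6890923/258 - 18279 = 2174941/258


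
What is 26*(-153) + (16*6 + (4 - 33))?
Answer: -3911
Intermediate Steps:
26*(-153) + (16*6 + (4 - 33)) = -3978 + (96 - 29) = -3978 + 67 = -3911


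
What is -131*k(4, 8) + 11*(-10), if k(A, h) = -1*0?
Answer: -110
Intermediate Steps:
k(A, h) = 0
-131*k(4, 8) + 11*(-10) = -131*0 + 11*(-10) = 0 - 110 = -110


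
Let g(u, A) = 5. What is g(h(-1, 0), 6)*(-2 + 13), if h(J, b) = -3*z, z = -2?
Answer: 55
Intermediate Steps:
h(J, b) = 6 (h(J, b) = -3*(-2) = 6)
g(h(-1, 0), 6)*(-2 + 13) = 5*(-2 + 13) = 5*11 = 55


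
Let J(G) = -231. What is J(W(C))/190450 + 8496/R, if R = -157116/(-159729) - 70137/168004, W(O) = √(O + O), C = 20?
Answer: 14473633977155953893/964515207968650 ≈ 15006.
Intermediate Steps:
W(O) = √2*√O (W(O) = √(2*O) = √2*√O)
R = 5064401197/8945036972 (R = -157116*(-1/159729) - 70137*1/168004 = 52372/53243 - 70137/168004 = 5064401197/8945036972 ≈ 0.56617)
J(W(C))/190450 + 8496/R = -231/190450 + 8496/(5064401197/8945036972) = -231*1/190450 + 8496*(8945036972/5064401197) = -231/190450 + 75997034114112/5064401197 = 14473633977155953893/964515207968650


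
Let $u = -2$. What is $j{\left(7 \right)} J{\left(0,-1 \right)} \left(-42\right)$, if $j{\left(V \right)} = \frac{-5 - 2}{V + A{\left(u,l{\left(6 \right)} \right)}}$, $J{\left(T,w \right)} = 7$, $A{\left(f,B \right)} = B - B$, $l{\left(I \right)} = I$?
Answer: $294$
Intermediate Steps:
$A{\left(f,B \right)} = 0$
$j{\left(V \right)} = - \frac{7}{V}$ ($j{\left(V \right)} = \frac{-5 - 2}{V + 0} = - \frac{7}{V}$)
$j{\left(7 \right)} J{\left(0,-1 \right)} \left(-42\right) = - \frac{7}{7} \cdot 7 \left(-42\right) = \left(-7\right) \frac{1}{7} \cdot 7 \left(-42\right) = \left(-1\right) 7 \left(-42\right) = \left(-7\right) \left(-42\right) = 294$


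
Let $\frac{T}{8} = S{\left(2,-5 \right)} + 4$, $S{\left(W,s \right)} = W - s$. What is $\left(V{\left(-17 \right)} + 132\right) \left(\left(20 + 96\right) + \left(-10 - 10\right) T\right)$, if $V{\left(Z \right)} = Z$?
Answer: $-189060$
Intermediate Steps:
$T = 88$ ($T = 8 \left(\left(2 - -5\right) + 4\right) = 8 \left(\left(2 + 5\right) + 4\right) = 8 \left(7 + 4\right) = 8 \cdot 11 = 88$)
$\left(V{\left(-17 \right)} + 132\right) \left(\left(20 + 96\right) + \left(-10 - 10\right) T\right) = \left(-17 + 132\right) \left(\left(20 + 96\right) + \left(-10 - 10\right) 88\right) = 115 \left(116 - 1760\right) = 115 \left(-1644\right) = -189060$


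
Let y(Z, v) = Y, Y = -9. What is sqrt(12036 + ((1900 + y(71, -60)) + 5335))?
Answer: sqrt(19262) ≈ 138.79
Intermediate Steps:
y(Z, v) = -9
sqrt(12036 + ((1900 + y(71, -60)) + 5335)) = sqrt(12036 + ((1900 - 9) + 5335)) = sqrt(12036 + (1891 + 5335)) = sqrt(12036 + 7226) = sqrt(19262)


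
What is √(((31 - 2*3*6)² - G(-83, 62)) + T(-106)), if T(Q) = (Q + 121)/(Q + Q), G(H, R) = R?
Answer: I*√416527/106 ≈ 6.0886*I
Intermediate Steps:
T(Q) = (121 + Q)/(2*Q) (T(Q) = (121 + Q)/((2*Q)) = (121 + Q)*(1/(2*Q)) = (121 + Q)/(2*Q))
√(((31 - 2*3*6)² - G(-83, 62)) + T(-106)) = √(((31 - 2*3*6)² - 1*62) + (½)*(121 - 106)/(-106)) = √(((31 - 6*6)² - 62) + (½)*(-1/106)*15) = √(((31 - 36)² - 62) - 15/212) = √(((-5)² - 62) - 15/212) = √((25 - 62) - 15/212) = √(-37 - 15/212) = √(-7859/212) = I*√416527/106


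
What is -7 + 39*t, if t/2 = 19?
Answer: 1475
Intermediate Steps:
t = 38 (t = 2*19 = 38)
-7 + 39*t = -7 + 39*38 = -7 + 1482 = 1475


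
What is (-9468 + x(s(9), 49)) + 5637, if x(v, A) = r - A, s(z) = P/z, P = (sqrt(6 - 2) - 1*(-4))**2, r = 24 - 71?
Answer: -3927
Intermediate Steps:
r = -47
P = 36 (P = (sqrt(4) + 4)**2 = (2 + 4)**2 = 6**2 = 36)
s(z) = 36/z
x(v, A) = -47 - A
(-9468 + x(s(9), 49)) + 5637 = (-9468 + (-47 - 1*49)) + 5637 = (-9468 + (-47 - 49)) + 5637 = (-9468 - 96) + 5637 = -9564 + 5637 = -3927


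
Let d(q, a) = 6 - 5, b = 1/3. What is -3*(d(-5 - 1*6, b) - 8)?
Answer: 21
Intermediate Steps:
b = ⅓ ≈ 0.33333
d(q, a) = 1
-3*(d(-5 - 1*6, b) - 8) = -3*(1 - 8) = -3*(-7) = 21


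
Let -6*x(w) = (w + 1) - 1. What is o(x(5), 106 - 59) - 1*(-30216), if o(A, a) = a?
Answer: 30263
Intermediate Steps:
x(w) = -w/6 (x(w) = -((w + 1) - 1)/6 = -((1 + w) - 1)/6 = -w/6)
o(x(5), 106 - 59) - 1*(-30216) = (106 - 59) - 1*(-30216) = 47 + 30216 = 30263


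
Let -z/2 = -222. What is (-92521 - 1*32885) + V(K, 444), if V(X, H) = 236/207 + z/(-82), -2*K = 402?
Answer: -1064357000/8487 ≈ -1.2541e+5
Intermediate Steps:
K = -201 (K = -1/2*402 = -201)
z = 444 (z = -2*(-222) = 444)
V(X, H) = -36278/8487 (V(X, H) = 236/207 + 444/(-82) = 236*(1/207) + 444*(-1/82) = 236/207 - 222/41 = -36278/8487)
(-92521 - 1*32885) + V(K, 444) = (-92521 - 1*32885) - 36278/8487 = (-92521 - 32885) - 36278/8487 = -125406 - 36278/8487 = -1064357000/8487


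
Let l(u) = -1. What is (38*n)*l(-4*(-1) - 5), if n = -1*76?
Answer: 2888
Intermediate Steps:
n = -76
(38*n)*l(-4*(-1) - 5) = (38*(-76))*(-1) = -2888*(-1) = 2888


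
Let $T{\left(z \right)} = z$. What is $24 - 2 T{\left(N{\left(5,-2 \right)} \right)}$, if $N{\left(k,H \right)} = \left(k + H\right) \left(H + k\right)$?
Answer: $6$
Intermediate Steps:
$N{\left(k,H \right)} = \left(H + k\right)^{2}$ ($N{\left(k,H \right)} = \left(H + k\right) \left(H + k\right) = \left(H + k\right)^{2}$)
$24 - 2 T{\left(N{\left(5,-2 \right)} \right)} = 24 - 2 \left(-2 + 5\right)^{2} = 24 - 2 \cdot 3^{2} = 24 - 18 = 6$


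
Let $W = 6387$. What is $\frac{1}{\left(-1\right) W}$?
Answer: $- \frac{1}{6387} \approx -0.00015657$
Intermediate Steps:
$\frac{1}{\left(-1\right) W} = \frac{1}{\left(-1\right) 6387} = \frac{1}{-6387} = - \frac{1}{6387}$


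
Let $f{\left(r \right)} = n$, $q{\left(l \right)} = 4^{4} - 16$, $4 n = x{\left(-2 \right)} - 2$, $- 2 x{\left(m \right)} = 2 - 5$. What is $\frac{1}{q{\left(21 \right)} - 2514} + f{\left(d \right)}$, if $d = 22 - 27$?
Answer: $- \frac{1141}{9096} \approx -0.12544$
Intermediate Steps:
$d = -5$
$x{\left(m \right)} = \frac{3}{2}$ ($x{\left(m \right)} = - \frac{2 - 5}{2} = \left(- \frac{1}{2}\right) \left(-3\right) = \frac{3}{2}$)
$n = - \frac{1}{8}$ ($n = \frac{\frac{3}{2} - 2}{4} = \frac{1}{4} \left(- \frac{1}{2}\right) = - \frac{1}{8} \approx -0.125$)
$q{\left(l \right)} = 240$ ($q{\left(l \right)} = 256 - 16 = 240$)
$f{\left(r \right)} = - \frac{1}{8}$
$\frac{1}{q{\left(21 \right)} - 2514} + f{\left(d \right)} = \frac{1}{240 - 2514} - \frac{1}{8} = \frac{1}{-2274} - \frac{1}{8} = - \frac{1}{2274} - \frac{1}{8} = - \frac{1141}{9096}$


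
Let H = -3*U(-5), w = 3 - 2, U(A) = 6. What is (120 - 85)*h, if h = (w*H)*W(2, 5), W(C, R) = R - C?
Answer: -1890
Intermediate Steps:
w = 1
H = -18 (H = -3*6 = -18)
h = -54 (h = (1*(-18))*(5 - 1*2) = -18*(5 - 2) = -18*3 = -54)
(120 - 85)*h = (120 - 85)*(-54) = 35*(-54) = -1890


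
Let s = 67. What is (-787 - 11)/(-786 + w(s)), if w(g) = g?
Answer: 798/719 ≈ 1.1099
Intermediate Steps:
(-787 - 11)/(-786 + w(s)) = (-787 - 11)/(-786 + 67) = -798/(-719) = -798*(-1/719) = 798/719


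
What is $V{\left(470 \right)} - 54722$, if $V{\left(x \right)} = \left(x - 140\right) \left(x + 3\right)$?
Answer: $101368$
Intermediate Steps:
$V{\left(x \right)} = \left(-140 + x\right) \left(3 + x\right)$
$V{\left(470 \right)} - 54722 = \left(-420 + 470^{2} - 64390\right) - 54722 = \left(-420 + 220900 - 64390\right) - 54722 = 156090 - 54722 = 101368$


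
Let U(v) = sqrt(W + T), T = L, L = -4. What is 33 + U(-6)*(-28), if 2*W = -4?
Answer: 33 - 28*I*sqrt(6) ≈ 33.0 - 68.586*I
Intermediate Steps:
W = -2 (W = (1/2)*(-4) = -2)
T = -4
U(v) = I*sqrt(6) (U(v) = sqrt(-2 - 4) = sqrt(-6) = I*sqrt(6))
33 + U(-6)*(-28) = 33 + (I*sqrt(6))*(-28) = 33 - 28*I*sqrt(6)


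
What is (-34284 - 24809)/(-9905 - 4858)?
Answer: 59093/14763 ≈ 4.0028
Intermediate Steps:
(-34284 - 24809)/(-9905 - 4858) = -59093/(-14763) = -59093*(-1/14763) = 59093/14763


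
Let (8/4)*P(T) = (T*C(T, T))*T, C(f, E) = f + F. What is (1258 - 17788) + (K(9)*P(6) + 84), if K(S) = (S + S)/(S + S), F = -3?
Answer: -16392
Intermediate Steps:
K(S) = 1 (K(S) = (2*S)/((2*S)) = (2*S)*(1/(2*S)) = 1)
C(f, E) = -3 + f (C(f, E) = f - 3 = -3 + f)
P(T) = T²*(-3 + T)/2 (P(T) = ((T*(-3 + T))*T)/2 = (T²*(-3 + T))/2 = T²*(-3 + T)/2)
(1258 - 17788) + (K(9)*P(6) + 84) = (1258 - 17788) + (1*((½)*6²*(-3 + 6)) + 84) = -16530 + (1*((½)*36*3) + 84) = -16530 + (1*54 + 84) = -16530 + (54 + 84) = -16530 + 138 = -16392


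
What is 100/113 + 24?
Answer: 2812/113 ≈ 24.885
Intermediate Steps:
100/113 + 24 = 2812/113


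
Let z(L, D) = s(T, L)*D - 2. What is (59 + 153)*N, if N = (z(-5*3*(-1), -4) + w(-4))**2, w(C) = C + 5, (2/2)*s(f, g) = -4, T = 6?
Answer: 47700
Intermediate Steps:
s(f, g) = -4
w(C) = 5 + C
z(L, D) = -2 - 4*D (z(L, D) = -4*D - 2 = -2 - 4*D)
N = 225 (N = ((-2 - 4*(-4)) + (5 - 4))**2 = ((-2 + 16) + 1)**2 = (14 + 1)**2 = 15**2 = 225)
(59 + 153)*N = (59 + 153)*225 = 212*225 = 47700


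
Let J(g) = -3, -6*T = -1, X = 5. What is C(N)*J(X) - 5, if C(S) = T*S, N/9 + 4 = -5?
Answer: 71/2 ≈ 35.500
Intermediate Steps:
N = -81 (N = -36 + 9*(-5) = -36 - 45 = -81)
T = ⅙ (T = -⅙*(-1) = ⅙ ≈ 0.16667)
C(S) = S/6
C(N)*J(X) - 5 = ((⅙)*(-81))*(-3) - 5 = -27/2*(-3) - 5 = 81/2 - 5 = 71/2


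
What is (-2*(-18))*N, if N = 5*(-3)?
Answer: -540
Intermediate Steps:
N = -15
(-2*(-18))*N = -2*(-18)*(-15) = 36*(-15) = -540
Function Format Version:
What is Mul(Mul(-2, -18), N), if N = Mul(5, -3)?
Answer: -540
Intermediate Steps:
N = -15
Mul(Mul(-2, -18), N) = Mul(Mul(-2, -18), -15) = Mul(36, -15) = -540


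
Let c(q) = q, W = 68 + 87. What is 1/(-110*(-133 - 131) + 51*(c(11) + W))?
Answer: 1/37506 ≈ 2.6662e-5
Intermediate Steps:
W = 155
1/(-110*(-133 - 131) + 51*(c(11) + W)) = 1/(-110*(-133 - 131) + 51*(11 + 155)) = 1/(-110*(-264) + 51*166) = 1/(29040 + 8466) = 1/37506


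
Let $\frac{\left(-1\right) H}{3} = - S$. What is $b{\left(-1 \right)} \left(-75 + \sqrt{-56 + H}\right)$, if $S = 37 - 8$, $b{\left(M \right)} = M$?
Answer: $75 - \sqrt{31} \approx 69.432$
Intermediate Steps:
$S = 29$ ($S = 37 - 8 = 29$)
$H = 87$ ($H = - 3 \left(\left(-1\right) 29\right) = \left(-3\right) \left(-29\right) = 87$)
$b{\left(-1 \right)} \left(-75 + \sqrt{-56 + H}\right) = - (-75 + \sqrt{-56 + 87}) = - (-75 + \sqrt{31}) = 75 - \sqrt{31}$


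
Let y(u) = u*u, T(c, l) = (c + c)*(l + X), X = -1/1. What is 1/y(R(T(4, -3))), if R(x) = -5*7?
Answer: 1/1225 ≈ 0.00081633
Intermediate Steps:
X = -1 (X = -1*1 = -1)
T(c, l) = 2*c*(-1 + l) (T(c, l) = (c + c)*(l - 1) = (2*c)*(-1 + l) = 2*c*(-1 + l))
R(x) = -35
y(u) = u²
1/y(R(T(4, -3))) = 1/((-35)²) = 1/1225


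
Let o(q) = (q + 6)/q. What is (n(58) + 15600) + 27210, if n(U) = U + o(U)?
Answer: 1243204/29 ≈ 42869.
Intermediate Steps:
o(q) = (6 + q)/q
n(U) = U + (6 + U)/U
(n(58) + 15600) + 27210 = ((1 + 58 + 6/58) + 15600) + 27210 = ((1 + 58 + 6*(1/58)) + 15600) + 27210 = ((1 + 58 + 3/29) + 15600) + 27210 = (1714/29 + 15600) + 27210 = 454114/29 + 27210 = 1243204/29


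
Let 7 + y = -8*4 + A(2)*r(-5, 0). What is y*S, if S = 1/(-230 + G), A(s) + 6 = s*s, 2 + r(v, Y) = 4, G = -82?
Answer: 43/312 ≈ 0.13782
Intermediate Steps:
r(v, Y) = 2 (r(v, Y) = -2 + 4 = 2)
A(s) = -6 + s² (A(s) = -6 + s*s = -6 + s²)
y = -43 (y = -7 + (-8*4 + (-6 + 2²)*2) = -7 + (-32 + (-6 + 4)*2) = -7 + (-32 - 2*2) = -7 + (-32 - 4) = -7 - 36 = -43)
S = -1/312 (S = 1/(-230 - 82) = 1/(-312) = -1/312 ≈ -0.0032051)
y*S = -43*(-1/312) = 43/312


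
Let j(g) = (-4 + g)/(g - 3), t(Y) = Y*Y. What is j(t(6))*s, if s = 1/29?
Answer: 32/957 ≈ 0.033438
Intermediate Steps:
t(Y) = Y²
s = 1/29 ≈ 0.034483
j(g) = (-4 + g)/(-3 + g)
j(t(6))*s = ((-4 + 6²)/(-3 + 6²))*(1/29) = ((-4 + 36)/(-3 + 36))*(1/29) = (32/33)*(1/29) = 32/957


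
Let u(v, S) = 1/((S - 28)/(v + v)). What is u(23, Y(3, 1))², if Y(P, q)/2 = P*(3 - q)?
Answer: 529/64 ≈ 8.2656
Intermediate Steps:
Y(P, q) = 2*P*(3 - q) (Y(P, q) = 2*(P*(3 - q)) = 2*P*(3 - q))
u(v, S) = 2*v/(-28 + S) (u(v, S) = 1/((-28 + S)/((2*v))) = 1/((-28 + S)*(1/(2*v))) = 1/((-28 + S)/(2*v)) = 2*v/(-28 + S))
u(23, Y(3, 1))² = (2*23/(-28 + 2*3*(3 - 1*1)))² = (2*23/(-28 + 2*3*(3 - 1)))² = (2*23/(-28 + 2*3*2))² = (2*23/(-28 + 12))² = (2*23/(-16))² = (2*23*(-1/16))² = (-23/8)² = 529/64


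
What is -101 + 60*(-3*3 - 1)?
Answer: -701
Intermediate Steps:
-101 + 60*(-3*3 - 1) = -101 + 60*(-9 - 1) = -101 + 60*(-10) = -101 - 600 = -701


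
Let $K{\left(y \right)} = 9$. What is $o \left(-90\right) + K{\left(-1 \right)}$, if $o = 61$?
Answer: $-5481$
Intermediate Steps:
$o \left(-90\right) + K{\left(-1 \right)} = 61 \left(-90\right) + 9 = -5490 + 9 = -5481$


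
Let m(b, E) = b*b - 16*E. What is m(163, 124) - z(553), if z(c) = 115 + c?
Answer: 23917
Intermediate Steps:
m(b, E) = b² - 16*E
m(163, 124) - z(553) = (163² - 16*124) - (115 + 553) = (26569 - 1984) - 1*668 = 24585 - 668 = 23917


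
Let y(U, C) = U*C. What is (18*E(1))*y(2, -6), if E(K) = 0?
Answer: 0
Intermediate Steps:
y(U, C) = C*U
(18*E(1))*y(2, -6) = (18*0)*(-6*2) = 0*(-12) = 0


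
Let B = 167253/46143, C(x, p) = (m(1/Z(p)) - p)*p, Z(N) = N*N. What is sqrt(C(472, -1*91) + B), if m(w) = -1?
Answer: I*sqrt(215188118051)/5127 ≈ 90.479*I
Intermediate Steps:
Z(N) = N**2
C(x, p) = p*(-1 - p) (C(x, p) = (-1 - p)*p = p*(-1 - p))
B = 55751/15381 (B = 167253*(1/46143) = 55751/15381 ≈ 3.6247)
sqrt(C(472, -1*91) + B) = sqrt(-(-1*91)*(1 - 1*91) + 55751/15381) = sqrt(-1*(-91)*(1 - 91) + 55751/15381) = sqrt(-1*(-91)*(-90) + 55751/15381) = sqrt(-8190 + 55751/15381) = sqrt(-125914639/15381) = I*sqrt(215188118051)/5127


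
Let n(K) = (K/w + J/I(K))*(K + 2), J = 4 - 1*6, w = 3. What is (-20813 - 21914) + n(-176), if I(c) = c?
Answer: -1430923/44 ≈ -32521.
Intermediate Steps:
J = -2 (J = 4 - 6 = -2)
n(K) = (2 + K)*(-2/K + K/3) (n(K) = (K/3 - 2/K)*(K + 2) = (K*(⅓) - 2/K)*(2 + K) = (K/3 - 2/K)*(2 + K) = (-2/K + K/3)*(2 + K) = (2 + K)*(-2/K + K/3))
(-20813 - 21914) + n(-176) = (-20813 - 21914) + (⅓)*(-6 + (-176)²)*(2 - 176)/(-176) = -42727 + (⅓)*(-1/176)*(-6 + 30976)*(-174) = -42727 + (⅓)*(-1/176)*30970*(-174) = -42727 + 449065/44 = -1430923/44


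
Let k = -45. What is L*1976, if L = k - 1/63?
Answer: -5603936/63 ≈ -88951.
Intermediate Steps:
L = -2836/63 (L = -45 - 1/63 = -2836/63 ≈ -45.016)
L*1976 = -2836/63*1976 = -5603936/63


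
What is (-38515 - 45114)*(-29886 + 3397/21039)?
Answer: 52583252201753/21039 ≈ 2.4993e+9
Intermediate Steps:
(-38515 - 45114)*(-29886 + 3397/21039) = -83629*(-29886 + 3397*(1/21039)) = -83629*(-29886 + 3397/21039) = -83629*(-628768157/21039) = 52583252201753/21039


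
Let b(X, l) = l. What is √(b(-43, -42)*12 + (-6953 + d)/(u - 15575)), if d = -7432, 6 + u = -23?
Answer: I*√30622970931/7802 ≈ 22.429*I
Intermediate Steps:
u = -29 (u = -6 - 23 = -29)
√(b(-43, -42)*12 + (-6953 + d)/(u - 15575)) = √(-42*12 + (-6953 - 7432)/(-29 - 15575)) = √(-504 - 14385/(-15604)) = √(-504 - 14385*(-1/15604)) = √(-504 + 14385/15604) = √(-7850031/15604) = I*√30622970931/7802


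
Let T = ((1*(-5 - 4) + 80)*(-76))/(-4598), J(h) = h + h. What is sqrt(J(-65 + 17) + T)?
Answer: I*sqrt(11474)/11 ≈ 9.7379*I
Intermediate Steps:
J(h) = 2*h
T = 142/121 (T = ((1*(-9) + 80)*(-76))*(-1/4598) = ((-9 + 80)*(-76))*(-1/4598) = (71*(-76))*(-1/4598) = -5396*(-1/4598) = 142/121 ≈ 1.1736)
sqrt(J(-65 + 17) + T) = sqrt(2*(-65 + 17) + 142/121) = sqrt(2*(-48) + 142/121) = sqrt(-96 + 142/121) = sqrt(-11474/121) = I*sqrt(11474)/11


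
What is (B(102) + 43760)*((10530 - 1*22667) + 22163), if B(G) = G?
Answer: 439760412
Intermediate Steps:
(B(102) + 43760)*((10530 - 1*22667) + 22163) = (102 + 43760)*((10530 - 1*22667) + 22163) = 43862*((10530 - 22667) + 22163) = 43862*(-12137 + 22163) = 43862*10026 = 439760412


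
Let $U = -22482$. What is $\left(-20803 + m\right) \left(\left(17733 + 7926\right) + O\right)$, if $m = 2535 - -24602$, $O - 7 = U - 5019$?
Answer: $-11622890$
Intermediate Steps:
$O = -27494$ ($O = 7 - 27501 = -27494$)
$m = 27137$ ($m = 2535 + 24602 = 27137$)
$\left(-20803 + m\right) \left(\left(17733 + 7926\right) + O\right) = \left(-20803 + 27137\right) \left(\left(17733 + 7926\right) - 27494\right) = 6334 \left(25659 - 27494\right) = 6334 \left(-1835\right) = -11622890$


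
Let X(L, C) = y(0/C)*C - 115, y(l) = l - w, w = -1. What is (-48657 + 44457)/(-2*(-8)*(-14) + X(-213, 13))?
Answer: 2100/163 ≈ 12.883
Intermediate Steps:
y(l) = 1 + l (y(l) = l - 1*(-1) = l + 1 = 1 + l)
X(L, C) = -115 + C (X(L, C) = (1 + 0/C)*C - 115 = (1 + 0)*C - 115 = 1*C - 115 = C - 115 = -115 + C)
(-48657 + 44457)/(-2*(-8)*(-14) + X(-213, 13)) = (-48657 + 44457)/(-2*(-8)*(-14) + (-115 + 13)) = -4200/(16*(-14) - 102) = -4200/(-224 - 102) = -4200/(-326) = -4200*(-1/326) = 2100/163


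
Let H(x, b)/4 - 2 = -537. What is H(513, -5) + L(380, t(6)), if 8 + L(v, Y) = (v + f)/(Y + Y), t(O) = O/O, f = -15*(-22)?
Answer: -1793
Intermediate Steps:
H(x, b) = -2140 (H(x, b) = 8 + 4*(-537) = 8 - 2148 = -2140)
f = 330
t(O) = 1
L(v, Y) = -8 + (330 + v)/(2*Y) (L(v, Y) = -8 + (v + 330)/(Y + Y) = -8 + (330 + v)/((2*Y)) = -8 + (330 + v)*(1/(2*Y)) = -8 + (330 + v)/(2*Y))
H(513, -5) + L(380, t(6)) = -2140 + (½)*(330 + 380 - 16*1)/1 = -2140 + (½)*1*(330 + 380 - 16) = -2140 + (½)*1*694 = -2140 + 347 = -1793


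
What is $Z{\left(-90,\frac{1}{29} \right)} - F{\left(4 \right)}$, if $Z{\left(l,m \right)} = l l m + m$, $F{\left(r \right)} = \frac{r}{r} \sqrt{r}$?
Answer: $\frac{8043}{29} \approx 277.34$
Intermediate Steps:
$F{\left(r \right)} = \sqrt{r}$ ($F{\left(r \right)} = 1 \sqrt{r} = \sqrt{r}$)
$Z{\left(l,m \right)} = m + m l^{2}$ ($Z{\left(l,m \right)} = l^{2} m + m = m l^{2} + m = m + m l^{2}$)
$Z{\left(-90,\frac{1}{29} \right)} - F{\left(4 \right)} = \frac{1 + \left(-90\right)^{2}}{29} - \sqrt{4} = \frac{1 + 8100}{29} - 2 = \frac{1}{29} \cdot 8101 - 2 = \frac{8101}{29} - 2 = \frac{8043}{29}$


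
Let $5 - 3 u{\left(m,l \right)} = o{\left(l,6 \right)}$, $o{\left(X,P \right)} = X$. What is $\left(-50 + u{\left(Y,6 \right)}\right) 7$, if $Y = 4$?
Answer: $- \frac{1057}{3} \approx -352.33$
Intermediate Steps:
$u{\left(m,l \right)} = \frac{5}{3} - \frac{l}{3}$
$\left(-50 + u{\left(Y,6 \right)}\right) 7 = \left(-50 + \left(\frac{5}{3} - 2\right)\right) 7 = \left(-50 - \frac{1}{3}\right) 7 = \left(- \frac{151}{3}\right) 7 = - \frac{1057}{3}$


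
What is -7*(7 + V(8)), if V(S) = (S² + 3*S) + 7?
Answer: -714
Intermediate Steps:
V(S) = 7 + S² + 3*S
-7*(7 + V(8)) = -7*(7 + (7 + 8² + 3*8)) = -7*(7 + (7 + 64 + 24)) = -7*(7 + 95) = -7*102 = -714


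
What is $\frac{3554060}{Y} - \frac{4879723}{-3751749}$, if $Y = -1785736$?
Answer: $- \frac{1155011004953}{1674908313066} \approx -0.6896$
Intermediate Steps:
$\frac{3554060}{Y} - \frac{4879723}{-3751749} = \frac{3554060}{-1785736} - \frac{4879723}{-3751749} = 3554060 \left(- \frac{1}{1785736}\right) - - \frac{4879723}{3751749} = - \frac{888515}{446434} + \frac{4879723}{3751749} = - \frac{1155011004953}{1674908313066}$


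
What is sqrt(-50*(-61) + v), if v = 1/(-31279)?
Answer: sqrt(2984046283771)/31279 ≈ 55.227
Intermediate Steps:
v = -1/31279 ≈ -3.1970e-5
sqrt(-50*(-61) + v) = sqrt(-50*(-61) - 1/31279) = sqrt(3050 - 1/31279) = sqrt(95400949/31279) = sqrt(2984046283771)/31279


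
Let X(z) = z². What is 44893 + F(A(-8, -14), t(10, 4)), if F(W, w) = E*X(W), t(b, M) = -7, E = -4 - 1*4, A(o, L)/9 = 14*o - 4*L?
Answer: -1987235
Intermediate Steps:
A(o, L) = -36*L + 126*o (A(o, L) = 9*(14*o - 4*L) = 9*(-4*L + 14*o) = -36*L + 126*o)
E = -8 (E = -4 - 4 = -8)
F(W, w) = -8*W²
44893 + F(A(-8, -14), t(10, 4)) = 44893 - 8*(-36*(-14) + 126*(-8))² = 44893 - 8*(504 - 1008)² = 44893 - 8*(-504)² = 44893 - 8*254016 = 44893 - 2032128 = -1987235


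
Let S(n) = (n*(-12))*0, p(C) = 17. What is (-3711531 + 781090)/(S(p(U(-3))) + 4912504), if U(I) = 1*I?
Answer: -2930441/4912504 ≈ -0.59653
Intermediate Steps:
U(I) = I
S(n) = 0 (S(n) = -12*n*0 = 0)
(-3711531 + 781090)/(S(p(U(-3))) + 4912504) = (-3711531 + 781090)/(0 + 4912504) = -2930441/4912504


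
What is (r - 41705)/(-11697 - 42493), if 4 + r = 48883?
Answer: -3587/27095 ≈ -0.13239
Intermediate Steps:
r = 48879 (r = -4 + 48883 = 48879)
(r - 41705)/(-11697 - 42493) = (48879 - 41705)/(-11697 - 42493) = 7174/(-54190) = 7174*(-1/54190) = -3587/27095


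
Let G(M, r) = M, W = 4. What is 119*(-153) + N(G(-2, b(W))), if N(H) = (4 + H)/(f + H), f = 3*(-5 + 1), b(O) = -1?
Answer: -127450/7 ≈ -18207.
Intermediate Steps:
f = -12 (f = 3*(-4) = -12)
N(H) = (4 + H)/(-12 + H)
119*(-153) + N(G(-2, b(W))) = 119*(-153) + (4 - 2)/(-12 - 2) = -18207 + 2/(-14) = -18207 - 1/14*2 = -18207 - ⅐ = -127450/7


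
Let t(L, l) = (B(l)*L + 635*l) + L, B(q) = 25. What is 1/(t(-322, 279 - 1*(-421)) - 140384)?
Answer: 1/295744 ≈ 3.3813e-6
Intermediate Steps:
t(L, l) = 26*L + 635*l (t(L, l) = (25*L + 635*l) + L = 26*L + 635*l)
1/(t(-322, 279 - 1*(-421)) - 140384) = 1/((26*(-322) + 635*(279 - 1*(-421))) - 140384) = 1/((-8372 + 635*(279 + 421)) - 140384) = 1/((-8372 + 635*700) - 140384) = 1/((-8372 + 444500) - 140384) = 1/(436128 - 140384) = 1/295744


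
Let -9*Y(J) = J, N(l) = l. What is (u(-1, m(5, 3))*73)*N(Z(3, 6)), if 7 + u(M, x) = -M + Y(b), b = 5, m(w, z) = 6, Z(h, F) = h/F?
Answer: -4307/18 ≈ -239.28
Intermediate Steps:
Y(J) = -J/9
u(M, x) = -68/9 - M (u(M, x) = -7 + (-M - ⅑*5) = -7 + (-M - 5/9) = -7 + (-5/9 - M) = -68/9 - M)
(u(-1, m(5, 3))*73)*N(Z(3, 6)) = ((-68/9 - 1*(-1))*73)*(3/6) = ((-68/9 + 1)*73)*(3*(⅙)) = -59/9*73*(½) = -4307/9*½ = -4307/18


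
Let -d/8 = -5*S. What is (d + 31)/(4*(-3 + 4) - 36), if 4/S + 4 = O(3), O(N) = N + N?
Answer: -111/32 ≈ -3.4688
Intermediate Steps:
O(N) = 2*N
S = 2 (S = 4/(-4 + 2*3) = 4/(-4 + 6) = 4/2 = 4*(½) = 2)
d = 80 (d = -(-40)*2 = -8*(-10) = 80)
(d + 31)/(4*(-3 + 4) - 36) = (80 + 31)/(4*(-3 + 4) - 36) = 111/(4*1 - 36) = 111/(4 - 36) = 111/(-32) = 111*(-1/32) = -111/32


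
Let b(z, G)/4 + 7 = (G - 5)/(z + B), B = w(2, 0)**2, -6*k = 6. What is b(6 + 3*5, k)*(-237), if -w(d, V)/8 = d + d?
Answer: 6940308/1045 ≈ 6641.4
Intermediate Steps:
k = -1 (k = -1/6*6 = -1)
w(d, V) = -16*d (w(d, V) = -8*(d + d) = -16*d)
B = 1024 (B = (-16*2)**2 = (-32)**2 = 1024)
b(z, G) = -28 + 4*(-5 + G)/(1024 + z) (b(z, G) = -28 + 4*((G - 5)/(z + 1024)) = -28 + 4*((-5 + G)/(1024 + z)) = -28 + 4*(-5 + G)/(1024 + z))
b(6 + 3*5, k)*(-237) = (4*(-7173 - 1 - 7*(6 + 3*5))/(1024 + (6 + 3*5)))*(-237) = (4*(-7173 - 1 - 7*(6 + 15))/(1024 + (6 + 15)))*(-237) = (4*(-7173 - 1 - 7*21)/(1024 + 21))*(-237) = (4*(-7173 - 1 - 147)/1045)*(-237) = (4*(1/1045)*(-7321))*(-237) = -29284/1045*(-237) = 6940308/1045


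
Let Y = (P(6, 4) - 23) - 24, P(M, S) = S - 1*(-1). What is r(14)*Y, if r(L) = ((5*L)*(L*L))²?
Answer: -7906012800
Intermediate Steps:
r(L) = 25*L⁶ (r(L) = ((5*L)*L²)² = (5*L³)² = 25*L⁶)
P(M, S) = 1 + S (P(M, S) = S + 1 = 1 + S)
Y = -42 (Y = ((1 + 4) - 23) - 24 = (5 - 23) - 24 = -18 - 24 = -42)
r(14)*Y = (25*14⁶)*(-42) = (25*7529536)*(-42) = 188238400*(-42) = -7906012800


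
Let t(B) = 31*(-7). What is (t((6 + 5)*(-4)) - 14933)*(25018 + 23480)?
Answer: -734744700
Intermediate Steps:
t(B) = -217
(t((6 + 5)*(-4)) - 14933)*(25018 + 23480) = (-217 - 14933)*(25018 + 23480) = -15150*48498 = -734744700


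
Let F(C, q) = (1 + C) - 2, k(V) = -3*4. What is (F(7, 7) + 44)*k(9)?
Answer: -600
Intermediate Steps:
k(V) = -12
F(C, q) = -1 + C
(F(7, 7) + 44)*k(9) = ((-1 + 7) + 44)*(-12) = (6 + 44)*(-12) = 50*(-12) = -600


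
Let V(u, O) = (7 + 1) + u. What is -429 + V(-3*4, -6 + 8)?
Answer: -433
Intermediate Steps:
V(u, O) = 8 + u
-429 + V(-3*4, -6 + 8) = -429 + (8 - 3*4) = -429 + (8 - 12) = -429 - 4 = -433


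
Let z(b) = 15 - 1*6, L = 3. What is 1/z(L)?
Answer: ⅑ ≈ 0.11111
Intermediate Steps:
z(b) = 9 (z(b) = 15 - 6 = 9)
1/z(L) = 1/9 = ⅑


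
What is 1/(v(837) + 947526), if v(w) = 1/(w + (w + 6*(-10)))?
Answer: 1614/1529306965 ≈ 1.0554e-6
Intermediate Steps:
v(w) = 1/(-60 + 2*w) (v(w) = 1/(w + (w - 60)) = 1/(w + (-60 + w)) = 1/(-60 + 2*w))
1/(v(837) + 947526) = 1/(1/(2*(-30 + 837)) + 947526) = 1/((1/2)/807 + 947526) = 1/((1/2)*(1/807) + 947526) = 1/(1/1614 + 947526) = 1/(1529306965/1614) = 1614/1529306965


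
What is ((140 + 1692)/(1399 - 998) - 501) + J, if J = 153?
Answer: -137716/401 ≈ -343.43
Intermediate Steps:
((140 + 1692)/(1399 - 998) - 501) + J = ((140 + 1692)/(1399 - 998) - 501) + 153 = (1832/401 - 501) + 153 = -199069/401 + 153 = -137716/401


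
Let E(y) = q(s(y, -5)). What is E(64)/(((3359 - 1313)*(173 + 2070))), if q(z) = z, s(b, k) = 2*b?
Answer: 64/2294589 ≈ 2.7892e-5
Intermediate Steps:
E(y) = 2*y
E(64)/(((3359 - 1313)*(173 + 2070))) = (2*64)/(((3359 - 1313)*(173 + 2070))) = 128/((2046*2243)) = 128/4589178 = 128*(1/4589178) = 64/2294589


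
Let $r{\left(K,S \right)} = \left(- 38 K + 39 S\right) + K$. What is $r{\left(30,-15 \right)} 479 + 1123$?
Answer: $-810782$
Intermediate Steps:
$r{\left(K,S \right)} = - 37 K + 39 S$
$r{\left(30,-15 \right)} 479 + 1123 = \left(\left(-37\right) 30 + 39 \left(-15\right)\right) 479 + 1123 = \left(-1110 - 585\right) 479 + 1123 = \left(-1695\right) 479 + 1123 = -811905 + 1123 = -810782$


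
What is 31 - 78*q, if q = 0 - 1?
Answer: 109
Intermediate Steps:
q = -1
31 - 78*q = 31 - 78*(-1) = 31 + 78 = 109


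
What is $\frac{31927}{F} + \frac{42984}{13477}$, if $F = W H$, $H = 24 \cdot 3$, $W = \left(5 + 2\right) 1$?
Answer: $\frac{64563445}{970344} \approx 66.537$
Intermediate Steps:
$W = 7$ ($W = 7 \cdot 1 = 7$)
$H = 72$
$F = 504$ ($F = 7 \cdot 72 = 504$)
$\frac{31927}{F} + \frac{42984}{13477} = \frac{31927}{504} + \frac{42984}{13477} = 31927 \cdot \frac{1}{504} + 42984 \cdot \frac{1}{13477} = \frac{4561}{72} + \frac{42984}{13477} = \frac{64563445}{970344}$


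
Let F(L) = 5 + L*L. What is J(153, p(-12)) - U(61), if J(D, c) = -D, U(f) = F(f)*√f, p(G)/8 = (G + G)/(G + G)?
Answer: -153 - 3726*√61 ≈ -29254.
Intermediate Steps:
F(L) = 5 + L²
p(G) = 8 (p(G) = 8*((G + G)/(G + G)) = 8*((2*G)/((2*G))) = 8*((2*G)*(1/(2*G))) = 8*1 = 8)
U(f) = √f*(5 + f²) (U(f) = (5 + f²)*√f = √f*(5 + f²))
J(153, p(-12)) - U(61) = -1*153 - √61*(5 + 61²) = -153 - √61*(5 + 3721) = -153 - √61*3726 = -153 - 3726*√61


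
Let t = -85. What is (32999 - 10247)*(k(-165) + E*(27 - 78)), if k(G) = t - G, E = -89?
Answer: 105091488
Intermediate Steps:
k(G) = -85 - G
(32999 - 10247)*(k(-165) + E*(27 - 78)) = (32999 - 10247)*((-85 - 1*(-165)) - 89*(27 - 78)) = 22752*((-85 + 165) - 89*(-51)) = 22752*(80 + 4539) = 22752*4619 = 105091488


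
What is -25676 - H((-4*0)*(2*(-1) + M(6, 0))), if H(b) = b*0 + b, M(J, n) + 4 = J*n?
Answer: -25676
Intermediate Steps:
M(J, n) = -4 + J*n
H(b) = b (H(b) = 0 + b = b)
-25676 - H((-4*0)*(2*(-1) + M(6, 0))) = -25676 - (-4*0)*(2*(-1) + (-4 + 6*0)) = -25676 - 0*(-2 + (-4 + 0)) = -25676 - 0*(-2 - 4) = -25676 - 0*(-6) = -25676 - 1*0 = -25676 + 0 = -25676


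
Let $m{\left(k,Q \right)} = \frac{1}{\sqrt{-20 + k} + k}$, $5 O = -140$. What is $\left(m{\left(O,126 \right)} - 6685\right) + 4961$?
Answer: $- \frac{358599}{208} - \frac{i \sqrt{3}}{208} \approx -1724.0 - 0.0083272 i$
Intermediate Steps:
$O = -28$ ($O = \frac{1}{5} \left(-140\right) = -28$)
$m{\left(k,Q \right)} = \frac{1}{k + \sqrt{-20 + k}}$
$\left(m{\left(O,126 \right)} - 6685\right) + 4961 = \left(\frac{1}{-28 + \sqrt{-20 - 28}} - 6685\right) + 4961 = \left(\frac{1}{-28 + \sqrt{-48}} - 6685\right) + 4961 = \left(\frac{1}{-28 + 4 i \sqrt{3}} - 6685\right) + 4961 = \left(-6685 + \frac{1}{-28 + 4 i \sqrt{3}}\right) + 4961 = -1724 + \frac{1}{-28 + 4 i \sqrt{3}}$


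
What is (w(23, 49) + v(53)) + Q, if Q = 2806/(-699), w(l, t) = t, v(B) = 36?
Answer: 56609/699 ≈ 80.986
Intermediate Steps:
Q = -2806/699 (Q = 2806*(-1/699) = -2806/699 ≈ -4.0143)
(w(23, 49) + v(53)) + Q = (49 + 36) - 2806/699 = 85 - 2806/699 = 56609/699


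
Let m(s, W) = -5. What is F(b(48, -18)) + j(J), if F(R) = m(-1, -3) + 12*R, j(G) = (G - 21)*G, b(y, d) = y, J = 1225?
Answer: 1475471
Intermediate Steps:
j(G) = G*(-21 + G) (j(G) = (-21 + G)*G = G*(-21 + G))
F(R) = -5 + 12*R
F(b(48, -18)) + j(J) = (-5 + 12*48) + 1225*(-21 + 1225) = (-5 + 576) + 1225*1204 = 571 + 1474900 = 1475471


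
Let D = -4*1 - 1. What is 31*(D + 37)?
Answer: 992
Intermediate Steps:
D = -5 (D = -4 - 1 = -5)
31*(D + 37) = 31*(-5 + 37) = 31*32 = 992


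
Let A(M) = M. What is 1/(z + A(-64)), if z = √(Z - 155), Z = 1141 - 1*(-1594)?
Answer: -16/379 - √645/758 ≈ -0.075721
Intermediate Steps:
Z = 2735 (Z = 1141 + 1594 = 2735)
z = 2*√645 (z = √(2735 - 155) = √2580 = 2*√645 ≈ 50.794)
1/(z + A(-64)) = 1/(2*√645 - 64) = 1/(-64 + 2*√645)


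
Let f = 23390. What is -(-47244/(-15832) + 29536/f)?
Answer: -196581389/46288810 ≈ -4.2468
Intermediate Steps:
-(-47244/(-15832) + 29536/f) = -(-47244/(-15832) + 29536/23390) = -(-47244*(-1/15832) + 29536*(1/23390)) = -(11811/3958 + 14768/11695) = -1*196581389/46288810 = -196581389/46288810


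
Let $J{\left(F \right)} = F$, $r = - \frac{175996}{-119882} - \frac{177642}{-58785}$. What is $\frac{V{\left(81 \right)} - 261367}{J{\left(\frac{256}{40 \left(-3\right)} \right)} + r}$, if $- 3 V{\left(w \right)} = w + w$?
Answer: $- \frac{921151318724385}{8303920624} \approx -1.1093 \cdot 10^{5}$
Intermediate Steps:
$V{\left(w \right)} = - \frac{2 w}{3}$ ($V{\left(w \right)} = - \frac{w + w}{3} = - \frac{2 w}{3}$)
$r = \frac{5273667184}{1174543895}$ ($r = \left(-175996\right) \left(- \frac{1}{119882}\right) - - \frac{59214}{19595} = \frac{87998}{59941} + \frac{59214}{19595} = \frac{5273667184}{1174543895} \approx 4.49$)
$\frac{V{\left(81 \right)} - 261367}{J{\left(\frac{256}{40 \left(-3\right)} \right)} + r} = \frac{\left(- \frac{2}{3}\right) 81 - 261367}{\frac{256}{40 \left(-3\right)} + \frac{5273667184}{1174543895}} = \frac{-54 - 261367}{\frac{256}{-120} + \frac{5273667184}{1174543895}} = - \frac{261421}{256 \left(- \frac{1}{120}\right) + \frac{5273667184}{1174543895}} = - \frac{261421}{- \frac{32}{15} + \frac{5273667184}{1174543895}} = - \frac{261421}{\frac{8303920624}{3523631685}} = \left(-261421\right) \frac{3523631685}{8303920624} = - \frac{921151318724385}{8303920624}$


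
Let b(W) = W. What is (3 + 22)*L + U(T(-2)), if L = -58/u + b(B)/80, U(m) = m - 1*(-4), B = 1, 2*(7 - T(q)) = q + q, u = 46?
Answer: -6701/368 ≈ -18.209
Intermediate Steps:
T(q) = 7 - q (T(q) = 7 - (q + q)/2 = 7 - q)
U(m) = 4 + m (U(m) = m + 4 = 4 + m)
L = -2297/1840 (L = -58/46 + 1/80 = -58*1/46 + 1*(1/80) = -29/23 + 1/80 = -2297/1840 ≈ -1.2484)
(3 + 22)*L + U(T(-2)) = (3 + 22)*(-2297/1840) + (4 + (7 - 1*(-2))) = 25*(-2297/1840) + (4 + (7 + 2)) = -11485/368 + (4 + 9) = -11485/368 + 13 = -6701/368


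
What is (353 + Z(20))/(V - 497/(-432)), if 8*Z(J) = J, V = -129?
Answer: -153576/55231 ≈ -2.7806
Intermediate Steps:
Z(J) = J/8
(353 + Z(20))/(V - 497/(-432)) = (353 + (⅛)*20)/(-129 - 497/(-432)) = (353 + 5/2)/(-129 - 497*(-1/432)) = 711/(2*(-129 + 497/432)) = 711/(2*(-55231/432)) = (711/2)*(-432/55231) = -153576/55231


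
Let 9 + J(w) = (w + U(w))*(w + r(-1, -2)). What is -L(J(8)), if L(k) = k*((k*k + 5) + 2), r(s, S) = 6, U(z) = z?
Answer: -9939880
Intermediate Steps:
J(w) = -9 + 2*w*(6 + w) (J(w) = -9 + (w + w)*(w + 6) = -9 + (2*w)*(6 + w) = -9 + 2*w*(6 + w))
L(k) = k*(7 + k**2) (L(k) = k*((k**2 + 5) + 2) = k*((5 + k**2) + 2) = k*(7 + k**2))
-L(J(8)) = -(-9 + 2*8**2 + 12*8)*(7 + (-9 + 2*8**2 + 12*8)**2) = -(-9 + 2*64 + 96)*(7 + (-9 + 2*64 + 96)**2) = -(-9 + 128 + 96)*(7 + (-9 + 128 + 96)**2) = -215*(7 + 215**2) = -215*(7 + 46225) = -215*46232 = -1*9939880 = -9939880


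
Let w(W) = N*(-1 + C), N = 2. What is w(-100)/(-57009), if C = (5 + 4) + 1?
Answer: -6/19003 ≈ -0.00031574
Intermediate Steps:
C = 10 (C = 9 + 1 = 10)
w(W) = 18 (w(W) = 2*(-1 + 10) = 2*9 = 18)
w(-100)/(-57009) = 18/(-57009) = 18*(-1/57009) = -6/19003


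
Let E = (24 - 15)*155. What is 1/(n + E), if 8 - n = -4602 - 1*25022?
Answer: 1/31027 ≈ 3.2230e-5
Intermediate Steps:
E = 1395 (E = 9*155 = 1395)
n = 29632 (n = 8 - (-4602 - 1*25022) = 8 - (-4602 - 25022) = 8 - 1*(-29624) = 8 + 29624 = 29632)
1/(n + E) = 1/(29632 + 1395) = 1/31027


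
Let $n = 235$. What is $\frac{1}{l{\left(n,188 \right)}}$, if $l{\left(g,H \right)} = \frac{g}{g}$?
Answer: $1$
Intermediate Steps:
$l{\left(g,H \right)} = 1$
$\frac{1}{l{\left(n,188 \right)}} = 1^{-1} = 1$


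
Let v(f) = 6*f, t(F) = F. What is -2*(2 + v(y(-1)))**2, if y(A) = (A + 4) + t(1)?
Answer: -1352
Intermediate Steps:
y(A) = 5 + A (y(A) = (A + 4) + 1 = (4 + A) + 1 = 5 + A)
-2*(2 + v(y(-1)))**2 = -2*(2 + 6*(5 - 1))**2 = -2*(2 + 6*4)**2 = -2*(2 + 24)**2 = -2*26**2 = -2*676 = -1352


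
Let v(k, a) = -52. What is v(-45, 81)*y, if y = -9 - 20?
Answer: 1508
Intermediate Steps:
y = -29
v(-45, 81)*y = -52*(-29) = 1508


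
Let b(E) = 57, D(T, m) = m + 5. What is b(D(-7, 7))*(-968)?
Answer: -55176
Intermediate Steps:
D(T, m) = 5 + m
b(D(-7, 7))*(-968) = 57*(-968) = -55176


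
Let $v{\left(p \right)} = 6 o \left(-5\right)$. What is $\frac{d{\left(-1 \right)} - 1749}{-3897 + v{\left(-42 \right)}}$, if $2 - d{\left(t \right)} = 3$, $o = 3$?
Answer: $\frac{1750}{3987} \approx 0.43893$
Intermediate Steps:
$d{\left(t \right)} = -1$ ($d{\left(t \right)} = 2 - 3 = -1$)
$v{\left(p \right)} = -90$ ($v{\left(p \right)} = 6 \cdot 3 \left(-5\right) = 18 \left(-5\right) = -90$)
$\frac{d{\left(-1 \right)} - 1749}{-3897 + v{\left(-42 \right)}} = \frac{-1 - 1749}{-3897 - 90} = - \frac{1750}{-3987} = \left(-1750\right) \left(- \frac{1}{3987}\right) = \frac{1750}{3987}$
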